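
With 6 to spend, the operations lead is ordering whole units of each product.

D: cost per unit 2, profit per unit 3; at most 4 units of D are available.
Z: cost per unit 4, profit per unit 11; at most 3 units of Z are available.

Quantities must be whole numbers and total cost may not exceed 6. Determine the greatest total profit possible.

Take 1×D and 1×Z: cost 6 ≤ 6, profit 1·3 + 1·11 = 14.
No other integer combination yields more.

14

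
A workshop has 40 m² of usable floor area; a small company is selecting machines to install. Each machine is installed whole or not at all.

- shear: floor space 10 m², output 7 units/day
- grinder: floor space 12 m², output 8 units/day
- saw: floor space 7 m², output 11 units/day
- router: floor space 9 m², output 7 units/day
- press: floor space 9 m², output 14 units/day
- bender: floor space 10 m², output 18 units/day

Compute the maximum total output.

51

Allowing fractional choices, the relaxed optimum would be about 53.5, but machines are indivisible.
shear + saw + press + bender: floor space 10 + 7 + 9 + 10 = 36 ≤ 40, output 7 + 11 + 14 + 18 = 50.
saw + router + press + bender: floor space 7 + 9 + 9 + 10 = 35 ≤ 40, output 11 + 7 + 14 + 18 = 50.
grinder + saw + press + bender: floor space 12 + 7 + 9 + 10 = 38 ≤ 40, output 8 + 11 + 14 + 18 = 51.
Best is grinder, saw, press, and bender with total output 51.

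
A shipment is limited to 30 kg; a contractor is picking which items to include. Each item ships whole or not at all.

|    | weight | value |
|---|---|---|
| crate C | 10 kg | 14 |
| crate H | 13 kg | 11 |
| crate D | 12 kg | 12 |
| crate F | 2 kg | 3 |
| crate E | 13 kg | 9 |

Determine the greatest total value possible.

29

Take crate C, crate D, and crate F: weight 10 + 12 + 2 = 24 ≤ 30, value 14 + 12 + 3 = 29.
No other feasible combination does better.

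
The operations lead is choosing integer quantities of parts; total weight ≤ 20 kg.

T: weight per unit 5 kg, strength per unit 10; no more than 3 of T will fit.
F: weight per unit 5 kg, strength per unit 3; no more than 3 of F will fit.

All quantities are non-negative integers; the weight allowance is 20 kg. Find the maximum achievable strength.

This is a bounded integer knapsack.
T has the best ratio (10/5); taking only T gives at most 3×10 = 30 (stopped by the supply cap of 3).
Mixing does better — 3×T and 1×F: weight 20 ≤ 20, strength 3·10 + 1·3 = 33.

33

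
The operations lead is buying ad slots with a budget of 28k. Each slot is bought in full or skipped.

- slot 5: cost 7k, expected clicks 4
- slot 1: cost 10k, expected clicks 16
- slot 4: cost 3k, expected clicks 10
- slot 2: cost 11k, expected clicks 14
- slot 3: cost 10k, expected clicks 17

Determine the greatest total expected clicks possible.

43

slot 4 + slot 2 + slot 3: cost 3 + 11 + 10 = 24 ≤ 28, expected clicks 10 + 14 + 17 = 41.
slot 1 + slot 4 + slot 3: cost 10 + 3 + 10 = 23 ≤ 28, expected clicks 16 + 10 + 17 = 43.
slot 1 + slot 4 + slot 2: cost 10 + 3 + 11 = 24 ≤ 28, expected clicks 16 + 10 + 14 = 40.
Best is slot 1, slot 4, and slot 3 with total expected clicks 43.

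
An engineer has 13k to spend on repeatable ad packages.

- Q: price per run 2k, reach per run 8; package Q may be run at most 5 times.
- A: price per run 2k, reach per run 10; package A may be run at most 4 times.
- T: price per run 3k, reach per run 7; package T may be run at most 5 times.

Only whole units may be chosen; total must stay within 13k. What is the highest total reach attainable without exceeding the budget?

56

Take 2×Q and 4×A: price 12 ≤ 13, reach 2·8 + 4·10 = 56.
A has the best ratio (10/2) and is taken to its limit of 4; remaining capacity is filled optimally with the others.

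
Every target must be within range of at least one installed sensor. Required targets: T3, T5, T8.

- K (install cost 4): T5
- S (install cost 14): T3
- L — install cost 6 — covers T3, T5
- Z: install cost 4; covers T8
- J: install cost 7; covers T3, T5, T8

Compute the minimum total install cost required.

7

This is an integer covering problem.
J alone covers T3, T5, T8 — every target.
Total install cost: 7.
No cover costs less than 7.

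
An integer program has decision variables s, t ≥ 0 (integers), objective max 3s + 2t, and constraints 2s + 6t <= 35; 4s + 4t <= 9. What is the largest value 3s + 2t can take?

6

The continuous relaxation peaks at (2.25, 0) with value 6.75; rounding to a feasible lattice point costs some objective.
(s,t)=(2,0): 2·2+6·0=4≤35, 4·2+4·0=8≤9, objective 6.
(s,t)=(1,1): 2·1+6·1=8≤35, 4·1+4·1=8≤9, objective 5.
No feasible integer point exceeds 6.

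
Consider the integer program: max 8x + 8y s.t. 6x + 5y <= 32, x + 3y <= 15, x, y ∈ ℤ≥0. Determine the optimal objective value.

The continuous relaxation peaks at (1.62, 4.46) with value 48.62; rounding to a feasible lattice point costs some objective.
(x,y)=(2,4): 6·2+5·4=32≤32, 1·2+3·4=14≤15, objective 48.
(x,y)=(1,4): 6·1+5·4=26≤32, 1·1+3·4=13≤15, objective 40.
(x,y)=(2,3): 6·2+5·3=27≤32, 1·2+3·3=11≤15, objective 40.
The best lattice point is (2,4), giving 48.

48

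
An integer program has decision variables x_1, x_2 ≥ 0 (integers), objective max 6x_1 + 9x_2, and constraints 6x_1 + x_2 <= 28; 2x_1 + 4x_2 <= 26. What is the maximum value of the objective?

The continuous relaxation peaks at (3.91, 4.55) with value 64.36; rounding to a feasible lattice point costs some objective.
(x_1,x_2)=(3,5): 6·3+1·5=23≤28, 2·3+4·5=26≤26, objective 63.
(x_1,x_2)=(4,4): 6·4+1·4=28≤28, 2·4+4·4=24≤26, objective 60.
(x_1,x_2)=(2,5): 6·2+1·5=17≤28, 2·2+4·5=24≤26, objective 57.
No feasible integer point exceeds 63.

63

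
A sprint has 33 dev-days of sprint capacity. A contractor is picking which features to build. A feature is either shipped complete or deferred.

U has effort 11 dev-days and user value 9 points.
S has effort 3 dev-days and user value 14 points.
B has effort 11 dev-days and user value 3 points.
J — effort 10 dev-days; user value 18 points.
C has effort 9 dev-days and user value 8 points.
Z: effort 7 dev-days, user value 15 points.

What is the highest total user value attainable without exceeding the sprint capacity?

56

Take U, S, J, and Z: effort 11 + 3 + 10 + 7 = 31 ≤ 33, user value 9 + 14 + 18 + 15 = 56.
No other feasible combination does better.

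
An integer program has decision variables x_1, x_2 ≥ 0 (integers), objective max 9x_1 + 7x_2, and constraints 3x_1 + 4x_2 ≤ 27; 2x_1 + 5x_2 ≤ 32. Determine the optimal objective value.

81

(x_1,x_2)=(9,0): 3·9+4·0=27≤27, 2·9+5·0=18≤32, objective 81.
(x_1,x_2)=(8,0): 3·8+4·0=24≤27, 2·8+5·0=16≤32, objective 72.
The best lattice point is (9,0), giving 81.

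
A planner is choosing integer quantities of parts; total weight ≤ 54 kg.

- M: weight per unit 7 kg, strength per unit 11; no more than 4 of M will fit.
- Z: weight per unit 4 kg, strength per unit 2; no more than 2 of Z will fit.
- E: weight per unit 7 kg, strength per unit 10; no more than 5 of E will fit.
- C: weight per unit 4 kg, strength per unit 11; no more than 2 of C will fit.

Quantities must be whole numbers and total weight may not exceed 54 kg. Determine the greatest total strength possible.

88

This is a bounded integer knapsack.
C has the best ratio (11/4); taking only C gives at most 2×11 = 22 (stopped by the supply cap of 2).
Mixing does better — 4×M, 1×Z, 2×E, and 2×C: weight 54 ≤ 54, strength 4·11 + 1·2 + 2·10 + 2·11 = 88.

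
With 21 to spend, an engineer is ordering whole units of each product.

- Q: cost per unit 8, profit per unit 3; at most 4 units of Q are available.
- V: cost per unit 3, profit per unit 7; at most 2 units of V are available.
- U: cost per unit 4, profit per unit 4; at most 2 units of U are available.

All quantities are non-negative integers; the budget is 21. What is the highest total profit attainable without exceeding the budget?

Take 2×V and 2×U: cost 14 ≤ 21, profit 2·7 + 2·4 = 22.
V has the best ratio (7/3) and is taken to its limit of 2; remaining capacity is filled optimally with the others.

22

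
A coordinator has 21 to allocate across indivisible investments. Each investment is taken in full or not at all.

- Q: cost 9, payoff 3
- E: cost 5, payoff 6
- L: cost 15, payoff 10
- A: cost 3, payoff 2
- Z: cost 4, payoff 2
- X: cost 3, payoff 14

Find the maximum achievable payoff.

26

Take L, A, and X: cost 15 + 3 + 3 = 21 ≤ 21, payoff 10 + 2 + 14 = 26.
No other feasible combination does better.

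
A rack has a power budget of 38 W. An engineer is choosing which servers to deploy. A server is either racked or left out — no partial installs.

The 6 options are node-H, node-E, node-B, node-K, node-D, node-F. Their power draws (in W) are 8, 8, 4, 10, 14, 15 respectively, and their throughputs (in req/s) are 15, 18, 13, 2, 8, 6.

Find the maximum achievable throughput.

Take node-H, node-E, node-B, and node-D: power draw 8 + 8 + 4 + 14 = 34 ≤ 38, throughput 15 + 18 + 13 + 8 = 54.
No other feasible combination does better.

54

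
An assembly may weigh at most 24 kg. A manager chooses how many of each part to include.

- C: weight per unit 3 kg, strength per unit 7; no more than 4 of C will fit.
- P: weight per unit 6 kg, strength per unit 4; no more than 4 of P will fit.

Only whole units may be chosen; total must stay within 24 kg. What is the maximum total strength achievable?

This is a bounded integer knapsack.
C has the best ratio (7/3); taking only C gives at most 4×7 = 28 (stopped by the supply cap of 4).
Mixing does better — 4×C and 2×P: weight 24 ≤ 24, strength 4·7 + 2·4 = 36.

36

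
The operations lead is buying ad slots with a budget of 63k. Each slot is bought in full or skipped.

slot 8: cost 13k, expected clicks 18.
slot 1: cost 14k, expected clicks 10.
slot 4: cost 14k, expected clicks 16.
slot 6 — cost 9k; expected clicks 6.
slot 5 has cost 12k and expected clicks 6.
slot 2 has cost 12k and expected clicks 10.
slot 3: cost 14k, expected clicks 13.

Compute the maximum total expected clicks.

Treat it as a binary knapsack problem.
Allowing fractional choices, the relaxed optimum would be about 64.1, but ad slots are indivisible.
slot 8 + slot 4 + slot 6 + slot 2 + slot 3: cost 13 + 14 + 9 + 12 + 14 = 62 ≤ 63, expected clicks 18 + 16 + 6 + 10 + 13 = 63.
slot 8 + slot 4 + slot 6 + slot 5 + slot 3: cost 13 + 14 + 9 + 12 + 14 = 62 ≤ 63, expected clicks 18 + 16 + 6 + 6 + 13 = 59.
slot 8 + slot 1 + slot 4 + slot 6 + slot 2: cost 13 + 14 + 14 + 9 + 12 = 62 ≤ 63, expected clicks 18 + 10 + 16 + 6 + 10 = 60.
Best is slot 8, slot 4, slot 6, slot 2, and slot 3 with total expected clicks 63.

63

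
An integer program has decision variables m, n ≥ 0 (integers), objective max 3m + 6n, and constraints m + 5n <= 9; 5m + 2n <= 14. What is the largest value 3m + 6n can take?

12

(m,n)=(2,1): 1·2+5·1=7≤9, 5·2+2·1=12≤14, objective 12.
(m,n)=(1,1): 1·1+5·1=6≤9, 5·1+2·1=7≤14, objective 9.
(m,n)=(2,0): 1·2+5·0=2≤9, 5·2+2·0=10≤14, objective 6.
No feasible integer point exceeds 12.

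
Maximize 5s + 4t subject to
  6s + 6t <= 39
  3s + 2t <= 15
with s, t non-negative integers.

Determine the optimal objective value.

The continuous relaxation peaks at (2, 4.5) with value 28.00; rounding to a feasible lattice point costs some objective.
(s,t)=(3,3): 6·3+6·3=36≤39, 3·3+2·3=15≤15, objective 27.
(s,t)=(2,4): 6·2+6·4=36≤39, 3·2+2·4=14≤15, objective 26.
(s,t)=(1,5): 6·1+6·5=36≤39, 3·1+2·5=13≤15, objective 25.
The best lattice point is (3,3), giving 27.

27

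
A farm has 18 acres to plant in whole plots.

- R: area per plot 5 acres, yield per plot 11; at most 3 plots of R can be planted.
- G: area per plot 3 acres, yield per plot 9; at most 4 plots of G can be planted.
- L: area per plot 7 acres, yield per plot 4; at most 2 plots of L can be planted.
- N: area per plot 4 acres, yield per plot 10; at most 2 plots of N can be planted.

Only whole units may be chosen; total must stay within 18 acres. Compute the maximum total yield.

1×R, 3×G, and 1×N: area 18 ≤ 18, yield 1·11 + 3·9 + 1·10 = 48.
3×G and 2×N: area 17 ≤ 18, yield 3·9 + 2·10 = 47.
Best is 48.

48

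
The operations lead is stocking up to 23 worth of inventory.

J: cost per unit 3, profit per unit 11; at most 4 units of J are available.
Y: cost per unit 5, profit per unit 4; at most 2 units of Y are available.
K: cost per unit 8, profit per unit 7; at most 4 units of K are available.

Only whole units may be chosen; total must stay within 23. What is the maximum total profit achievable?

52

J has the best ratio (11/3); taking only J gives at most 4×11 = 44 (stopped by the supply cap of 4).
Mixing does better — 4×J and 2×Y: cost 22 ≤ 23, profit 4·11 + 2·4 = 52.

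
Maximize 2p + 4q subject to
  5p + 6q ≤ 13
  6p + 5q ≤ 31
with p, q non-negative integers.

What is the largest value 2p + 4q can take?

(p,q)=(0,2) is feasible, giving 8.
(p,q)=(1,1) is feasible, giving 6.
Maximum is 8 at (p,q)=(0,2).

8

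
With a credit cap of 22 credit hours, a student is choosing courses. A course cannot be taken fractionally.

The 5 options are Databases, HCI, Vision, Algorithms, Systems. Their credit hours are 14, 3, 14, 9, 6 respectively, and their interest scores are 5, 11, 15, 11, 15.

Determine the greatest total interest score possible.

Take HCI, Algorithms, and Systems: credit hours 3 + 9 + 6 = 18 ≤ 22, interest score 11 + 11 + 15 = 37.
No other feasible combination does better.

37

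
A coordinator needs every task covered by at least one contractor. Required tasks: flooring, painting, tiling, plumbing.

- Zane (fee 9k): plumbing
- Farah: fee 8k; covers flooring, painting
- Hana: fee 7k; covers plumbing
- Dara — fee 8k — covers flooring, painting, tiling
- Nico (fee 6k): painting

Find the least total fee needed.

15

Choose Hana and Dara: together they cover flooring, painting, tiling, plumbing — every task.
Total fee: 7 + 8 = 15.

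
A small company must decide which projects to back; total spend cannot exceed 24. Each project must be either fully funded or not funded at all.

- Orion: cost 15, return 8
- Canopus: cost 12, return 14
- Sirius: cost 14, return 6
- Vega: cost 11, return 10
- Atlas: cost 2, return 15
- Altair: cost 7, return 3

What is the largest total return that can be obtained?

32

Take Canopus, Atlas, and Altair: cost 12 + 2 + 7 = 21 ≤ 24, return 14 + 15 + 3 = 32.
No other feasible combination does better.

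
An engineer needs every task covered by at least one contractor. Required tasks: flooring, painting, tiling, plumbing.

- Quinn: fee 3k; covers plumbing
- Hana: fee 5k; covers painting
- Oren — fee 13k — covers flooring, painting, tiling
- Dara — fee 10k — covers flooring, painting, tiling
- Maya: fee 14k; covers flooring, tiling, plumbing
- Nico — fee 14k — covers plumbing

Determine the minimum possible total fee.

Choose Quinn and Dara: together they cover flooring, painting, tiling, plumbing — every task.
Total fee: 3 + 10 = 13.
No cover costs less than 13.

13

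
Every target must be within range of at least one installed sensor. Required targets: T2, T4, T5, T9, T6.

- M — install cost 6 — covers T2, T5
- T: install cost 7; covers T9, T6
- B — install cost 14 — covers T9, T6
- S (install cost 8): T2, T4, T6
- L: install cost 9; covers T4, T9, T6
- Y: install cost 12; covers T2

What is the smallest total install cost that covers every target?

15

The greedy cost-per-new-target heuristic would pick S, M, and T for 21, but a cheaper cover exists.
Choose M and L: together they cover T2, T4, T5, T9, T6 — every target.
Total install cost: 6 + 9 = 15.
No cover costs less than 15.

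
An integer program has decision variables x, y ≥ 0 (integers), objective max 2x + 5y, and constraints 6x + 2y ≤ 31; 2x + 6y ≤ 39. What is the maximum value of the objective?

(x,y)=(1,6): 6·1+2·6=18≤31, 2·1+6·6=38≤39, objective 32.
(x,y)=(3,5): 6·3+2·5=28≤31, 2·3+6·5=36≤39, objective 31.
No feasible integer point exceeds 32.

32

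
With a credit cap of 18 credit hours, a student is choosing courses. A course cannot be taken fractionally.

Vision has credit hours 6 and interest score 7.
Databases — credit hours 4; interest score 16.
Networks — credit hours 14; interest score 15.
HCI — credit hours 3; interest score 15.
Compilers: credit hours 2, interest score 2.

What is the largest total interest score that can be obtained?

Allowing fractional choices, the relaxed optimum would be about 43.4, but courses are indivisible.
Vision + Databases + HCI: credit hours 6 + 4 + 3 = 13 ≤ 18, interest score 7 + 16 + 15 = 38.
Vision + Databases + HCI + Compilers: credit hours 6 + 4 + 3 + 2 = 15 ≤ 18, interest score 7 + 16 + 15 + 2 = 40.
Best is Vision, Databases, HCI, and Compilers with total interest score 40.

40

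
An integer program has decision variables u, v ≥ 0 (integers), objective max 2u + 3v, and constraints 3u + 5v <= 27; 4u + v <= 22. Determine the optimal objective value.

17

(u,v)=(4,3): 3·4+5·3=27≤27, 4·4+1·3=19≤22, objective 17.
(u,v)=(5,2): 3·5+5·2=25≤27, 4·5+1·2=22≤22, objective 16.
(u,v)=(3,3): 3·3+5·3=24≤27, 4·3+1·3=15≤22, objective 15.
Maximum is 17 at (u,v)=(4,3).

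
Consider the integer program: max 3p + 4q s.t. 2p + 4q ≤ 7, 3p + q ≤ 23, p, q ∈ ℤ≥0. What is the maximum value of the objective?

Relaxing integrality, the LP optimum is 10.50 at (p,q) = (3.5, 0), which is not an integer point.
(p,q)=(3,0): 2·3+4·0=6≤7, 3·3+1·0=9≤23, objective 9.
(p,q)=(2,0): 2·2+4·0=4≤7, 3·2+1·0=6≤23, objective 6.
No feasible integer point exceeds 9.

9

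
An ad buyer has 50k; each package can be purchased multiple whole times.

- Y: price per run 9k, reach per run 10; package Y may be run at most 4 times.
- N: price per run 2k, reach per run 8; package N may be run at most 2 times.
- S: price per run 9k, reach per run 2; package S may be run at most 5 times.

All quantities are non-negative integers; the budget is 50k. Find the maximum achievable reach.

Take 4×Y, 2×N, and 1×S: price 49 ≤ 50, reach 4·10 + 2·8 + 1·2 = 58.
N has the best ratio (8/2) and is taken to its limit of 2; remaining capacity is filled optimally with the others.

58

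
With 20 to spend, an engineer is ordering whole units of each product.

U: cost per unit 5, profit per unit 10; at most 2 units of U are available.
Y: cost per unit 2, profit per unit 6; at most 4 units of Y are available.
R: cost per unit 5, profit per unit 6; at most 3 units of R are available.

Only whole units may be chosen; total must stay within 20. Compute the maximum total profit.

44

Y has the best ratio (6/2); taking only Y gives at most 4×6 = 24 (stopped by the supply cap of 4).
Mixing does better — 2×U and 4×Y: cost 18 ≤ 20, profit 2·10 + 4·6 = 44.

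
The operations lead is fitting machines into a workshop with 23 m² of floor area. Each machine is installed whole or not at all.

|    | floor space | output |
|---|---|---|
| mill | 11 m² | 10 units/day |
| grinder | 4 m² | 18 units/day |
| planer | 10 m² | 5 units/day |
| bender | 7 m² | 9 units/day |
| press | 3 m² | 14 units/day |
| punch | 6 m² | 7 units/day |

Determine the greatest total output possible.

48

grinder + planer + press + punch: floor space 4 + 10 + 3 + 6 = 23 ≤ 23, output 18 + 5 + 14 + 7 = 44.
grinder + bender + press + punch: floor space 4 + 7 + 3 + 6 = 20 ≤ 23, output 18 + 9 + 14 + 7 = 48.
Best is grinder, bender, press, and punch with total output 48.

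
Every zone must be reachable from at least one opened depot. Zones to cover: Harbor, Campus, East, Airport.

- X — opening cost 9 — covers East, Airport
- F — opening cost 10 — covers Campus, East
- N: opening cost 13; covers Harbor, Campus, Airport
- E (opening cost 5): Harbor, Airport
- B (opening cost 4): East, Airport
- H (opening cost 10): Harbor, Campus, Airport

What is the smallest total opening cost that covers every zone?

14

This is an integer covering problem.
The greedy cost-per-new-zone heuristic would pick B, E, and F for 19, but a cheaper cover exists.
Choose B and H: together they cover Harbor, Campus, East, Airport — every zone.
Total opening cost: 4 + 10 = 14.
No cover costs less than 14.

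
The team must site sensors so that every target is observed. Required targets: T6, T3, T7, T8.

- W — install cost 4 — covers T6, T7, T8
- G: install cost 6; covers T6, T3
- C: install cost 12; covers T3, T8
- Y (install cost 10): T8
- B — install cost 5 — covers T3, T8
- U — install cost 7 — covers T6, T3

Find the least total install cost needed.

This is a weighted set-cover instance.
Choose W and B: together they cover T6, T3, T7, T8 — every target.
Total install cost: 4 + 5 = 9.
No cover costs less than 9.

9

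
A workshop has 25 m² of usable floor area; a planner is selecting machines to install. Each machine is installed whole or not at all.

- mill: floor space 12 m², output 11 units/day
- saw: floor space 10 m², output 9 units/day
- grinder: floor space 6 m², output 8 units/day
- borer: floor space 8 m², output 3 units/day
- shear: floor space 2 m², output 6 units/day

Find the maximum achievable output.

This is an integer program with binary decision variables.
Allowing fractional choices, the relaxed optimum would be about 29.5, but machines are indivisible.
mill + grinder + shear: floor space 12 + 6 + 2 = 20 ≤ 25, output 11 + 8 + 6 = 25.
mill + saw + shear: floor space 12 + 10 + 2 = 24 ≤ 25, output 11 + 9 + 6 = 26.
Best is mill, saw, and shear with total output 26.

26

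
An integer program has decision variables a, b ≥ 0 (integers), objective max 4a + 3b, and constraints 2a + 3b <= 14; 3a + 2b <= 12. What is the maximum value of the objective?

The continuous relaxation peaks at (1.6, 3.6) with value 17.20; rounding to a feasible lattice point costs some objective.
(a,b)=(2,3): 2·2+3·3=13≤14, 3·2+2·3=12≤12, objective 17.
(a,b)=(1,4): 2·1+3·4=14≤14, 3·1+2·4=11≤12, objective 16.
(a,b)=(2,2): 2·2+3·2=10≤14, 3·2+2·2=10≤12, objective 14.
No feasible integer point exceeds 17.

17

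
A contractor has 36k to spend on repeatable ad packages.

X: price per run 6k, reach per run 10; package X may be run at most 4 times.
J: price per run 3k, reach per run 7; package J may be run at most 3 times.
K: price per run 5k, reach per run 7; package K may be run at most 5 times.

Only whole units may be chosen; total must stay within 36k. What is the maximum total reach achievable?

J has the best ratio (7/3); taking only J gives at most 3×7 = 21 (stopped by the supply cap of 3).
Mixing does better — 2×X, 3×J, and 3×K: price 36 ≤ 36, reach 2·10 + 3·7 + 3·7 = 62.

62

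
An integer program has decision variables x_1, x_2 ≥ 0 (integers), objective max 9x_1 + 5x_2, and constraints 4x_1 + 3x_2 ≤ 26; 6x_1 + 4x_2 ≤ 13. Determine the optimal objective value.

18

(x_1,x_2)=(2,0): 4·2+3·0=8≤26, 6·2+4·0=12≤13, objective 18.
(x_1,x_2)=(1,1): 4·1+3·1=7≤26, 6·1+4·1=10≤13, objective 14.
The best lattice point is (2,0), giving 18.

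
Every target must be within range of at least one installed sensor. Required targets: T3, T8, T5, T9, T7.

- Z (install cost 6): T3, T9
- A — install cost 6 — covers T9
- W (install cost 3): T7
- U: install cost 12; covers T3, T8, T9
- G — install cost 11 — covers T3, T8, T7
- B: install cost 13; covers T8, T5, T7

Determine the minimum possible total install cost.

The greedy cost-per-new-target heuristic would pick Z, W, and B for 22, but a cheaper cover exists.
Choose Z and B: together they cover T3, T8, T5, T9, T7 — every target.
Total install cost: 6 + 13 = 19.
No cover costs less than 19.

19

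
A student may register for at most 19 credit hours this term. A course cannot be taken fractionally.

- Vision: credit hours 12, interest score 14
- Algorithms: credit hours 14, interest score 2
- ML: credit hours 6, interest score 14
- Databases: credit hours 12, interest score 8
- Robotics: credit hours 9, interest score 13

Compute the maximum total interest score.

ML + Robotics: credit hours 6 + 9 = 15 ≤ 19, interest score 14 + 13 = 27.
Vision + ML: credit hours 12 + 6 = 18 ≤ 19, interest score 14 + 14 = 28.
Best is Vision and ML with total interest score 28.

28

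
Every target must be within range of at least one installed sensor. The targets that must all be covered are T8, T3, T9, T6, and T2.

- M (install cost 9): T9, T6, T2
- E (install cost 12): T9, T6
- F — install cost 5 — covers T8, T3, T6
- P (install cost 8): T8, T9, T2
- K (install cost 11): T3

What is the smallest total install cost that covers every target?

13

Choose F and P: together they cover T8, T3, T9, T6, T2 — every target.
Total install cost: 5 + 8 = 13.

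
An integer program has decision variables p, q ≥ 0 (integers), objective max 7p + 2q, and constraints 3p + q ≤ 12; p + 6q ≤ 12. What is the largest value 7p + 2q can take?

28

(p,q)=(4,0): 3·4+1·0=12≤12, 1·4+6·0=4≤12, objective 28.
(p,q)=(3,1): 3·3+1·1=10≤12, 1·3+6·1=9≤12, objective 23.
(p,q)=(3,0): 3·3+1·0=9≤12, 1·3+6·0=3≤12, objective 21.
The best lattice point is (4,0), giving 28.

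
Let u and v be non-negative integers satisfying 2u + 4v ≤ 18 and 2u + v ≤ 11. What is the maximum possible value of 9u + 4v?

(u,v)=(5,1): 2·5+4·1=14≤18, 2·5+1·1=11≤11, objective 49.
(u,v)=(5,0): 2·5+4·0=10≤18, 2·5+1·0=10≤11, objective 45.
(u,v)=(4,2): 2·4+4·2=16≤18, 2·4+1·2=10≤11, objective 44.
(u,v)=(4,1): 2·4+4·1=12≤18, 2·4+1·1=9≤11, objective 40.
No feasible integer point exceeds 49.

49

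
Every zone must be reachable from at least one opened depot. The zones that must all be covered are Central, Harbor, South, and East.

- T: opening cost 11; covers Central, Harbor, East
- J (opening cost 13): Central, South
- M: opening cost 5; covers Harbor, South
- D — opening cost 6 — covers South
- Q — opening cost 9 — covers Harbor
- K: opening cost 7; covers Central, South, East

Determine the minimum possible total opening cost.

This is an integer covering problem.
Choose M and K: together they cover Central, Harbor, South, East — every zone.
Total opening cost: 5 + 7 = 12.

12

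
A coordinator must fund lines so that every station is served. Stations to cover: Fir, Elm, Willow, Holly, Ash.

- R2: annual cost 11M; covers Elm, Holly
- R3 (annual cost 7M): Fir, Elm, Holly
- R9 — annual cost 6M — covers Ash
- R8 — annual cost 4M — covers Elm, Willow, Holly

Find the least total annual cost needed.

17

Choose R3, R9, and R8: together they cover Fir, Elm, Willow, Holly, Ash — every station.
Total annual cost: 7 + 6 + 4 = 17.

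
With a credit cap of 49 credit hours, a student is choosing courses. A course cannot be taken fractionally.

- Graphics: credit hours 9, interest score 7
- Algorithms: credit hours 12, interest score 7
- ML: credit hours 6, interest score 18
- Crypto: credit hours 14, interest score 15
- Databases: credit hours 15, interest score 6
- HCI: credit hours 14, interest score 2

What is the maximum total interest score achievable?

Graphics + Algorithms + ML + Crypto: credit hours 9 + 12 + 6 + 14 = 41 ≤ 49, interest score 7 + 7 + 18 + 15 = 47.
Algorithms + ML + Crypto + Databases: credit hours 12 + 6 + 14 + 15 = 47 ≤ 49, interest score 7 + 18 + 15 + 6 = 46.
Graphics + ML + Crypto + Databases: credit hours 9 + 6 + 14 + 15 = 44 ≤ 49, interest score 7 + 18 + 15 + 6 = 46.
Best is Graphics, Algorithms, ML, and Crypto with total interest score 47.

47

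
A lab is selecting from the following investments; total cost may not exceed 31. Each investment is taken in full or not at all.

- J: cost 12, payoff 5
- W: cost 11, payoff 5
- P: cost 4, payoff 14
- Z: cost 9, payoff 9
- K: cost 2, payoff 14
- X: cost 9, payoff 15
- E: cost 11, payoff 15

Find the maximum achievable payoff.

58

Take P, K, X, and E: cost 4 + 2 + 9 + 11 = 26 ≤ 31, payoff 14 + 14 + 15 + 15 = 58.
No other feasible combination does better.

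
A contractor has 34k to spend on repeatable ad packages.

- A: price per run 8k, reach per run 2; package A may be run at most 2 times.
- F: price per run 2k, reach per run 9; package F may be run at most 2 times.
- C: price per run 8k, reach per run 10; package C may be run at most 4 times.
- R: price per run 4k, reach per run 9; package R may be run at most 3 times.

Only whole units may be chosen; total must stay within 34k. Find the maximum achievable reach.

F has the best ratio (9/2); taking only F gives at most 2×9 = 18 (stopped by the supply cap of 2).
Mixing does better — 2×F, 2×C, and 3×R: price 32 ≤ 34, reach 2·9 + 2·10 + 3·9 = 65.

65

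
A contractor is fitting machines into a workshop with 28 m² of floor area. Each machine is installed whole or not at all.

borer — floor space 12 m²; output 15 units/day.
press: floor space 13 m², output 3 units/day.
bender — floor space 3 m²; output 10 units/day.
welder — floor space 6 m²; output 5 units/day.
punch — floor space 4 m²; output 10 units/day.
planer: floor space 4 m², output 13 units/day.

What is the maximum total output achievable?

Allowing fractional choices, the relaxed optimum would be about 52.2, but machines are indivisible.
borer + welder + punch + planer: floor space 12 + 6 + 4 + 4 = 26 ≤ 28, output 15 + 5 + 10 + 13 = 43.
borer + bender + welder + planer: floor space 12 + 3 + 6 + 4 = 25 ≤ 28, output 15 + 10 + 5 + 13 = 43.
borer + bender + punch + planer: floor space 12 + 3 + 4 + 4 = 23 ≤ 28, output 15 + 10 + 10 + 13 = 48.
Best is borer, bender, punch, and planer with total output 48.

48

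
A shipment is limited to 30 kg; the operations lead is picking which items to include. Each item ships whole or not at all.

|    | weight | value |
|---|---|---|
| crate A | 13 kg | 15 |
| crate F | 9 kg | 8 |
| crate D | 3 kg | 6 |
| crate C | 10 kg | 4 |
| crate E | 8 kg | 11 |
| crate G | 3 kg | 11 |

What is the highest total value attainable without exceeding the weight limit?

43

crate A + crate D + crate E + crate G: weight 13 + 3 + 8 + 3 = 27 ≤ 30, value 15 + 6 + 11 + 11 = 43.
crate A + crate F + crate D + crate G: weight 13 + 9 + 3 + 3 = 28 ≤ 30, value 15 + 8 + 6 + 11 = 40.
crate A + crate E + crate G: weight 13 + 8 + 3 = 24 ≤ 30, value 15 + 11 + 11 = 37.
Best is crate A, crate D, crate E, and crate G with total value 43.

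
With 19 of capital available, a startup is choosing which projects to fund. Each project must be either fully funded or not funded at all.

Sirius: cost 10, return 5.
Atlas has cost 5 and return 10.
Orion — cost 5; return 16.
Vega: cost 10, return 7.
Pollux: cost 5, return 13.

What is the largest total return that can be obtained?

39

Allowing fractional choices, the relaxed optimum would be about 41.8, but projects are indivisible.
Orion + Pollux: cost 5 + 5 = 10 ≤ 19, return 16 + 13 = 29.
Atlas + Orion + Pollux: cost 5 + 5 + 5 = 15 ≤ 19, return 10 + 16 + 13 = 39.
Atlas + Orion: cost 5 + 5 = 10 ≤ 19, return 10 + 16 = 26.
Best is Atlas, Orion, and Pollux with total return 39.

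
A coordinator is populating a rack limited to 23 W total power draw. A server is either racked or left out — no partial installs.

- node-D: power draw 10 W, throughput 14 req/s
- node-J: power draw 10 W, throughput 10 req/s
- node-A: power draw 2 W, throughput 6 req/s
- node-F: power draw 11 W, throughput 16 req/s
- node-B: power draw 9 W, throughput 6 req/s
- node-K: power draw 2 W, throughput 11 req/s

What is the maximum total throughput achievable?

41

Treat it as a binary knapsack problem.
Take node-D, node-F, and node-K: power draw 10 + 11 + 2 = 23 ≤ 23, throughput 14 + 16 + 11 = 41.
No other feasible combination does better.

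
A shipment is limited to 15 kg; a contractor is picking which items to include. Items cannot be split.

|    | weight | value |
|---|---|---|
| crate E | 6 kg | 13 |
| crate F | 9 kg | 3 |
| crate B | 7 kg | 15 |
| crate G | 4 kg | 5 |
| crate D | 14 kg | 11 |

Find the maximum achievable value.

Treat it as a binary knapsack problem.
Allowing fractional choices, the relaxed optimum would be about 30.5, but items are indivisible.
crate E + crate B: weight 6 + 7 = 13 ≤ 15, value 13 + 15 = 28.
crate B + crate G: weight 7 + 4 = 11 ≤ 15, value 15 + 5 = 20.
Best is crate E and crate B with total value 28.

28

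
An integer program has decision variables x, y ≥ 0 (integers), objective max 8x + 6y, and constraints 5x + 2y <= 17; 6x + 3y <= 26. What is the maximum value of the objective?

48

(x,y)=(0,8): 5·0+2·8=16≤17, 6·0+3·8=24≤26, objective 48.
(x,y)=(0,7): 5·0+2·7=14≤17, 6·0+3·7=21≤26, objective 42.
No feasible integer point exceeds 48.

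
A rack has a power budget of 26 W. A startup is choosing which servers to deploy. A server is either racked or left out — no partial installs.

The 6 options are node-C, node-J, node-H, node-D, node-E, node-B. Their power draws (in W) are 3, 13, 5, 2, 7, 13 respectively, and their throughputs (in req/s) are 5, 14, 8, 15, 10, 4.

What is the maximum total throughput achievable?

44

node-C + node-J + node-D + node-E: power draw 3 + 13 + 2 + 7 = 25 ≤ 26, throughput 5 + 14 + 15 + 10 = 44.
node-C + node-J + node-H + node-D: power draw 3 + 13 + 5 + 2 = 23 ≤ 26, throughput 5 + 14 + 8 + 15 = 42.
Best is node-C, node-J, node-D, and node-E with total throughput 44.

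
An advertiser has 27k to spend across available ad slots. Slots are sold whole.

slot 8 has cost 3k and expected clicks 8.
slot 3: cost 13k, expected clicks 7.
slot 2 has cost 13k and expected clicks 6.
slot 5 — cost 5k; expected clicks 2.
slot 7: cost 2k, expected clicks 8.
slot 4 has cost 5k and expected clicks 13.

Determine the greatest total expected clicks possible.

36

slot 8 + slot 3 + slot 7 + slot 4: cost 3 + 13 + 2 + 5 = 23 ≤ 27, expected clicks 8 + 7 + 8 + 13 = 36.
slot 8 + slot 2 + slot 7 + slot 4: cost 3 + 13 + 2 + 5 = 23 ≤ 27, expected clicks 8 + 6 + 8 + 13 = 35.
Best is slot 8, slot 3, slot 7, and slot 4 with total expected clicks 36.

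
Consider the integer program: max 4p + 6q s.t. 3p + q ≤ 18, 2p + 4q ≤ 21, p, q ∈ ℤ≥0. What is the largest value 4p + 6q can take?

34

The continuous relaxation peaks at (5.1, 2.7) with value 36.60; rounding to a feasible lattice point costs some objective.
(p,q)=(4,3) is feasible, giving 34.
(p,q)=(5,2) is feasible, giving 32.
(p,q)=(3,3) is feasible, giving 30.
The best lattice point is (4,3), giving 34.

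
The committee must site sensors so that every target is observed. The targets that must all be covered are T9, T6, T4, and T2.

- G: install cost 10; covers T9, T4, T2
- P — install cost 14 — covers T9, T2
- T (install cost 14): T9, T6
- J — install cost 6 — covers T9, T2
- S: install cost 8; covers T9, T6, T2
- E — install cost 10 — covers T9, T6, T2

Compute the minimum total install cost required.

18

This is a weighted set-cover instance.
Choose G and S: together they cover T9, T6, T4, T2 — every target.
Total install cost: 10 + 8 = 18.
No cover costs less than 18.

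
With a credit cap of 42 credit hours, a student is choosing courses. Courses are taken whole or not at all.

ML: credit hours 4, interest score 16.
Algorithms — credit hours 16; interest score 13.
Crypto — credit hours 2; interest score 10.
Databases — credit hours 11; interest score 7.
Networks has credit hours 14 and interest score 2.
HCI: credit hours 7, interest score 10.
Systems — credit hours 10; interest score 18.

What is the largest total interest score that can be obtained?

67

Take ML, Algorithms, Crypto, HCI, and Systems: credit hours 4 + 16 + 2 + 7 + 10 = 39 ≤ 42, interest score 16 + 13 + 10 + 10 + 18 = 67.
No other feasible combination does better.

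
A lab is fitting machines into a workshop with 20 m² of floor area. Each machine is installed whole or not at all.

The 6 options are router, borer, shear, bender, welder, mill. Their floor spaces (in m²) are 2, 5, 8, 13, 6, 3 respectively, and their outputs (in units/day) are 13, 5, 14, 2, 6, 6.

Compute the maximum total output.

This is a 0-1 knapsack instance.
Allowing fractional choices, the relaxed optimum would be about 40.0, but machines are indivisible.
router + shear + welder + mill: floor space 2 + 8 + 6 + 3 = 19 ≤ 20, output 13 + 14 + 6 + 6 = 39.
router + borer + shear + mill: floor space 2 + 5 + 8 + 3 = 18 ≤ 20, output 13 + 5 + 14 + 6 = 38.
Best is router, shear, welder, and mill with total output 39.

39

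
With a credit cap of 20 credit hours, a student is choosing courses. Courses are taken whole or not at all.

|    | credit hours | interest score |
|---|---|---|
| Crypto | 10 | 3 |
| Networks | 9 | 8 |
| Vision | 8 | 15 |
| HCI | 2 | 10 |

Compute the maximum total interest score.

Take Networks, Vision, and HCI: credit hours 9 + 8 + 2 = 19 ≤ 20, interest score 8 + 15 + 10 = 33.
No other feasible combination does better.

33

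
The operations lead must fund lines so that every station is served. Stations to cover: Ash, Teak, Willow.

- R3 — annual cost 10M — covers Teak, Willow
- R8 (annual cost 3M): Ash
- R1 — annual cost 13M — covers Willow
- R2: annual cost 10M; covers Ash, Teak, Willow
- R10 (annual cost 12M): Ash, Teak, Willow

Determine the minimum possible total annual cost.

10

This is an integer covering problem.
R2 alone covers Ash, Teak, Willow — every station.
Total annual cost: 10.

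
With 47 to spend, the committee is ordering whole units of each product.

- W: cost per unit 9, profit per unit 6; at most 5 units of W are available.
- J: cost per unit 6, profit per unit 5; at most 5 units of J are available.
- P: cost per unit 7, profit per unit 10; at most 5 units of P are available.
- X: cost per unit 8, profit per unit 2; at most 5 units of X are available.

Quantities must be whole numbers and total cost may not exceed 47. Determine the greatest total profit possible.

60

1×W and 5×P: cost 44 ≤ 47, profit 1·6 + 5·10 = 56.
2×J and 5×P: cost 47 ≤ 47, profit 2·5 + 5·10 = 60.
Best is 60.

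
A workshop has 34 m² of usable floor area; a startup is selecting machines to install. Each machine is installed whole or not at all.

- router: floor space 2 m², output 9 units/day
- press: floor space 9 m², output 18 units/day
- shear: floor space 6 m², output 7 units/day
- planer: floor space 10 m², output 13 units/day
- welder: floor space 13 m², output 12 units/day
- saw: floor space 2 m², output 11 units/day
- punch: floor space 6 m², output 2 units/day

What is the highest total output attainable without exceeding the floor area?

58

Allowing fractional choices, the relaxed optimum would be about 62.6, but machines are indivisible.
router + press + shear + welder + saw: floor space 2 + 9 + 6 + 13 + 2 = 32 ≤ 34, output 9 + 18 + 7 + 12 + 11 = 57.
router + press + shear + planer + saw: floor space 2 + 9 + 6 + 10 + 2 = 29 ≤ 34, output 9 + 18 + 7 + 13 + 11 = 58.
Best is router, press, shear, planer, and saw with total output 58.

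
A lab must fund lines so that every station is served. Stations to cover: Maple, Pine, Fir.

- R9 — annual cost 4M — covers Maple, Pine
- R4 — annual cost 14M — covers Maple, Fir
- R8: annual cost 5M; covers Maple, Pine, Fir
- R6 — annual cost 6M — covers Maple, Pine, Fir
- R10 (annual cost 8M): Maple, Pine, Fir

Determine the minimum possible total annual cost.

This is an integer covering problem.
R8 alone covers Maple, Pine, Fir — every station.
Total annual cost: 5.
No cover costs less than 5.

5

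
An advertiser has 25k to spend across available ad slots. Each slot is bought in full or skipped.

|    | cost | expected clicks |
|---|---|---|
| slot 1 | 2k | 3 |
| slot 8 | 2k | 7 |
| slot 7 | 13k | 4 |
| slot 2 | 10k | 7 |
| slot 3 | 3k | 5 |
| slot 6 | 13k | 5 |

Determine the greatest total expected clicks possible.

slot 1 + slot 8 + slot 3 + slot 6: cost 2 + 2 + 3 + 13 = 20 ≤ 25, expected clicks 3 + 7 + 5 + 5 = 20.
slot 1 + slot 8 + slot 2 + slot 3: cost 2 + 2 + 10 + 3 = 17 ≤ 25, expected clicks 3 + 7 + 7 + 5 = 22.
Best is slot 1, slot 8, slot 2, and slot 3 with total expected clicks 22.

22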